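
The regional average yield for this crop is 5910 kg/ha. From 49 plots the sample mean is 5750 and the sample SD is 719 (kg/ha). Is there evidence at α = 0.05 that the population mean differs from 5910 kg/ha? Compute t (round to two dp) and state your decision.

H0: μ = 5910; H1: μ ≠ 5910 (one-sample t-test, two-sided).
t = (x̄ − μ₀)/(s/√n) = (5750 − 5910)/(719/√49) = -1.56
df = n − 1 = 48
Two-sided p-value ≈ 0.1259
Since p ≈ 0.1259 > α = 0.05, fail to reject H0; the evidence is not statistically significant.

t = -1.56; fail to reject H0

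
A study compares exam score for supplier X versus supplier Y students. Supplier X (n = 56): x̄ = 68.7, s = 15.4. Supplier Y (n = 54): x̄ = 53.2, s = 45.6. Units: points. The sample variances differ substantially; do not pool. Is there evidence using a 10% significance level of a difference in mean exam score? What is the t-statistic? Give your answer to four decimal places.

Let group 1 = supplier X, group 2 = supplier Y. H0: μ_1 = μ_2; H1: μ_1 ≠ μ_2 (Welch's two-sample t-test, two-sided).
t = (x̄_1 − x̄_2)/√(s_1²/n_1 + s_2²/n_2) = (68.7 − 53.2)/√(15.4²/56 + 45.6²/54) = 2.3709
Welch–Satterthwaite df ≈ 64.55
Two-sided p-value ≈ 0.021
Since p ≈ 0.021 < α = 0.1, reject H0; the evidence is statistically significant.

2.3709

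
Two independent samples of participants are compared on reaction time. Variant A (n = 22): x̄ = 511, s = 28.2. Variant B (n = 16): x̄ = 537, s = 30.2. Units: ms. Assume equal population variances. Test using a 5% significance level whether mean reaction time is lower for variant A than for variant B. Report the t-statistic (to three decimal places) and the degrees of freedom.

Let group 1 = variant A, group 2 = variant B. H0: μ_1 = μ_2; H1: μ_1 < μ_2 (two-sample pooled-variance t-test, left-tailed).
s_p² = [(22−1)·28.2² + (16−1)·30.2²]/(22+16−2) = 843.907
t = (511 − 537)/√[843.907·(1/22 + 1/16)] = -2.724
df = n₁ + n₂ − 2 = 36
p-value = P(T ≤ -2.724) ≈ 0.0049
Since p ≈ 0.0049 < α = 0.05, reject H0; the data support H1.

t = -2.724, df = 36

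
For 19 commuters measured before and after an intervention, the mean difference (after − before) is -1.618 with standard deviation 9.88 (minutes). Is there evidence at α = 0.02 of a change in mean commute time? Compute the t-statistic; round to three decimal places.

H0: μ_d = 0; H1: μ_d ≠ 0 (paired t-test on the differences, two-sided).
t = d̄/(s_d/√n) = -1.618/(9.88/√19) = -0.714
df = n − 1 = 18
Two-sided p-value ≈ 0.484
Since p ≈ 0.484 > α = 0.02, fail to reject H0; the data do not provide sufficient evidence against H0.

-0.714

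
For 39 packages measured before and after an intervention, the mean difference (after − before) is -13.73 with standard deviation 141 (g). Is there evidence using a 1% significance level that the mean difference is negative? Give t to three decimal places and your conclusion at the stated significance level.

t = -0.608; fail to reject H0

H0: μ_d = 0; H1: μ_d < 0 (paired t-test on the differences, left-tailed).
t = d̄/(s_d/√n) = -13.73/(141/√39) = -0.608
df = n − 1 = 38
p-value = P(T ≤ -0.608) ≈ 0.273
Since p ≈ 0.273 > α = 0.01, fail to reject H0; the evidence is not statistically significant.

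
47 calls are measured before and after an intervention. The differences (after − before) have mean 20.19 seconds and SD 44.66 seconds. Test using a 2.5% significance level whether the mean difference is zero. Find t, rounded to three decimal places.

H0: μ_d = 0; H1: μ_d ≠ 0 (paired t-test on the differences, two-sided).
t = d̄/(s_d/√n) = 20.19/(44.66/√47) = 3.099
df = n − 1 = 46
Two-sided p-value ≈ 0.003
Since p ≈ 0.003 < α = 0.025, reject H0; the evidence is statistically significant.

3.099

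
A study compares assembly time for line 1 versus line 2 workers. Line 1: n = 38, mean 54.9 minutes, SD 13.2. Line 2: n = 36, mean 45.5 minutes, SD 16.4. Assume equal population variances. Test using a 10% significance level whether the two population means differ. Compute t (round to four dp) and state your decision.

Let group 1 = line 1, group 2 = line 2. H0: μ_1 = μ_2; H1: μ_1 ≠ μ_2 (two-sample pooled-variance t-test, two-sided).
s_p² = [(38−1)·13.2² + (36−1)·16.4²]/(38+36−2) = 220.284
t = (54.9 − 45.5)/√[220.284·(1/38 + 1/36)] = 2.7231
df = n₁ + n₂ − 2 = 72
Two-sided p-value ≈ 0.0081
Since p ≈ 0.0081 < α = 0.1, reject H0; the data support H1.

t = 2.7231; reject H0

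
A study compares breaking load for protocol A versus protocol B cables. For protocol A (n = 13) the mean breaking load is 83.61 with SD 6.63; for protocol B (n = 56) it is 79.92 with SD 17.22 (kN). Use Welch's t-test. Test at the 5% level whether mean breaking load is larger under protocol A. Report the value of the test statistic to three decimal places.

1.253

Let group 1 = protocol A, group 2 = protocol B. H0: μ_1 = μ_2; H1: μ_1 > μ_2 (Welch's two-sample t-test, right-tailed).
t = (x̄_1 − x̄_2)/√(s_1²/n_1 + s_2²/n_2) = (83.61 − 79.92)/√(6.63²/13 + 17.22²/56) = 1.253
Welch–Satterthwaite df ≈ 51.47
p-value = P(T ≥ 1.253) ≈ 0.1080
Since p ≈ 0.1080 > α = 0.05, fail to reject H0; the evidence is not statistically significant.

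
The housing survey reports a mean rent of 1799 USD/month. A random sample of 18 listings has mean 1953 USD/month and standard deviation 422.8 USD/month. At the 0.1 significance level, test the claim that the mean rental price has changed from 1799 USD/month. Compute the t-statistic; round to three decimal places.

1.545

H0: μ = 1799; H1: μ ≠ 1799 (one-sample t-test, two-sided).
t = (x̄ − μ₀)/(s/√n) = (1953 − 1799)/(422.8/√18) = 1.545
df = n − 1 = 17
Two-sided p-value ≈ 0.1407
Since p ≈ 0.1407 > α = 0.1, fail to reject H0; the evidence is not statistically significant.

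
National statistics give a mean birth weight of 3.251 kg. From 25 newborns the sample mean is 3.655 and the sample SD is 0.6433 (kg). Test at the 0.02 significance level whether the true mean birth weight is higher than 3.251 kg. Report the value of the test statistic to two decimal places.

H0: μ = 3.251; H1: μ > 3.251 (one-sample t-test, right-tailed).
t = (x̄ − μ₀)/(s/√n) = (3.655 − 3.251)/(0.6433/√25) = 3.14
df = n − 1 = 24
p-value = P(T ≥ 3.14) ≈ 0.0022
Since p ≈ 0.0022 < α = 0.02, reject H0; the evidence is statistically significant.

3.14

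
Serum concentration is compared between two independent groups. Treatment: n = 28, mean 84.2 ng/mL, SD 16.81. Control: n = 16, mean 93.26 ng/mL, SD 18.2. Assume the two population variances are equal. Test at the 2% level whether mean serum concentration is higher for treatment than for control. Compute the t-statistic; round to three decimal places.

-1.669

Let group 1 = treatment, group 2 = control. H0: μ_1 = μ_2; H1: μ_1 > μ_2 (two-sample pooled-variance t-test, right-tailed).
s_p² = [(28−1)·16.81² + (16−1)·18.2²]/(28+16−2) = 299.956
t = (84.2 − 93.26)/√[299.956·(1/28 + 1/16)] = -1.669
df = n₁ + n₂ − 2 = 42
p-value = P(T ≥ -1.669) ≈ 0.9487
Since p ≈ 0.9487 > α = 0.02, fail to reject H0; the data do not provide sufficient evidence against H0.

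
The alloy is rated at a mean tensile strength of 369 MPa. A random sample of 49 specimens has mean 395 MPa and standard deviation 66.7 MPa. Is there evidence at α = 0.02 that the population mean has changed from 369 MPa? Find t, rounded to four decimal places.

2.7286

H0: μ = 369; H1: μ ≠ 369 (one-sample t-test, two-sided).
t = (x̄ − μ₀)/(s/√n) = (395 − 369)/(66.7/√49) = 2.7286
df = n − 1 = 48
Two-sided p-value ≈ 0.0089
Since p ≈ 0.0089 < α = 0.02, reject H0; the data support H1.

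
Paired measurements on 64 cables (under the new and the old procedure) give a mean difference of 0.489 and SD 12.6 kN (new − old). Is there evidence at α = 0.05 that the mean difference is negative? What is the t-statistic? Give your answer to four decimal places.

0.3105

H0: μ_d = 0; H1: μ_d < 0 (paired t-test on the differences, left-tailed).
t = d̄/(s_d/√n) = 0.489/(12.6/√64) = 0.3105
df = n − 1 = 63
p-value = P(T ≤ 0.3105) ≈ 0.6214
Since p ≈ 0.6214 > α = 0.05, fail to reject H0; the data do not provide sufficient evidence against H0.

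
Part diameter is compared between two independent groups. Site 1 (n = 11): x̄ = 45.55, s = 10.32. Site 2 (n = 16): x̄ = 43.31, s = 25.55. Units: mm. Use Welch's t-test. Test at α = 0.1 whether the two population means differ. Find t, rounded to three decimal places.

0.315

Let group 1 = site 1, group 2 = site 2. H0: μ_1 = μ_2; H1: μ_1 ≠ μ_2 (Welch's two-sample t-test, two-sided).
t = (x̄_1 − x̄_2)/√(s_1²/n_1 + s_2²/n_2) = (45.55 − 43.31)/√(10.32²/11 + 25.55²/16) = 0.315
Welch–Satterthwaite df ≈ 21.18
Two-sided p-value ≈ 0.7556
Since p ≈ 0.7556 > α = 0.1, fail to reject H0; the evidence is not statistically significant.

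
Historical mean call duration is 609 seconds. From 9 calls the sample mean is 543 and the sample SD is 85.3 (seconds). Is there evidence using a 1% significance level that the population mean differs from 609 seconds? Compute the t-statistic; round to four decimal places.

-2.3212

H0: μ = 609; H1: μ ≠ 609 (one-sample t-test, two-sided).
t = (x̄ − μ₀)/(s/√n) = (543 − 609)/(85.3/√9) = -2.3212
df = n − 1 = 8
Two-sided p-value ≈ 0.0488
Since p ≈ 0.0488 > α = 0.01, fail to reject H0; the data do not provide sufficient evidence against H0.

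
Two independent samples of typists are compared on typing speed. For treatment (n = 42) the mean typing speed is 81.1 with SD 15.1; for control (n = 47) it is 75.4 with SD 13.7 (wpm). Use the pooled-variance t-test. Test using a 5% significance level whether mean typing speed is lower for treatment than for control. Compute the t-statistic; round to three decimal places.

Let group 1 = treatment, group 2 = control. H0: μ_1 = μ_2; H1: μ_1 < μ_2 (two-sample pooled-variance t-test, left-tailed).
s_p² = [(42−1)·15.1² + (47−1)·13.7²]/(42+47−2) = 206.691
t = (81.1 − 75.4)/√[206.691·(1/42 + 1/47)] = 1.867
df = n₁ + n₂ − 2 = 87
p-value = P(T ≤ 1.867) ≈ 0.9674
Since p ≈ 0.9674 > α = 0.05, fail to reject H0; the data do not provide sufficient evidence against H0.

1.867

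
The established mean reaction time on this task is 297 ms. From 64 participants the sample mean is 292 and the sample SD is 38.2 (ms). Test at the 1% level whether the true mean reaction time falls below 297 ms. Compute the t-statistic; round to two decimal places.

-1.05

H0: μ = 297; H1: μ < 297 (one-sample t-test, left-tailed).
t = (x̄ − μ₀)/(s/√n) = (292 − 297)/(38.2/√64) = -1.05
df = n − 1 = 63
p-value = P(T ≤ -1.05) ≈ 0.150
Since p ≈ 0.150 > α = 0.01, fail to reject H0; the data do not provide sufficient evidence against H0.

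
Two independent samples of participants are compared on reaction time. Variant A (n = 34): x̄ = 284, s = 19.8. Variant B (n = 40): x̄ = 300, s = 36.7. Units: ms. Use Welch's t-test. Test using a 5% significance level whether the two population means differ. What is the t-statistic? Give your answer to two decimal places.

Let group 1 = variant A, group 2 = variant B. H0: μ_1 = μ_2; H1: μ_1 ≠ μ_2 (Welch's two-sample t-test, two-sided).
t = (x̄_1 − x̄_2)/√(s_1²/n_1 + s_2²/n_2) = (284 − 300)/√(19.8²/34 + 36.7²/40) = -2.38
Welch–Satterthwaite df ≈ 61.73
Two-sided p-value ≈ 0.0204
Since p ≈ 0.0204 < α = 0.05, reject H0; the data support H1.

-2.38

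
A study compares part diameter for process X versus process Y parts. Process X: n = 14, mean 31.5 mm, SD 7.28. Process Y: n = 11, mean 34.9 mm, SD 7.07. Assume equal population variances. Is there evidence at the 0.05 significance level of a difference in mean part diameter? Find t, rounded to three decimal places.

Let group 1 = process X, group 2 = process Y. H0: μ_1 = μ_2; H1: μ_1 ≠ μ_2 (two-sample pooled-variance t-test, two-sided).
s_p² = [(14−1)·7.28² + (11−1)·7.07²]/(14+11−2) = 51.6882
t = (31.5 − 34.9)/√[51.6882·(1/14 + 1/11)] = -1.174
df = n₁ + n₂ − 2 = 23
Two-sided p-value ≈ 0.2525
Since p ≈ 0.2525 > α = 0.05, fail to reject H0; the evidence is not statistically significant.

-1.174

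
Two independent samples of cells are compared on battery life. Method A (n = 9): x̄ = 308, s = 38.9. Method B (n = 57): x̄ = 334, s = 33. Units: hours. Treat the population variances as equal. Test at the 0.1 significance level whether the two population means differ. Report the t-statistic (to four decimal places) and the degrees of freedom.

t = -2.1450, df = 64

Let group 1 = method A, group 2 = method B. H0: μ_1 = μ_2; H1: μ_1 ≠ μ_2 (two-sample pooled-variance t-test, two-sided).
s_p² = [(9−1)·38.9² + (57−1)·33²]/(9+57−2) = 1142.03
t = (308 − 334)/√[1142.03·(1/9 + 1/57)] = -2.1450
df = n₁ + n₂ − 2 = 64
Two-sided p-value ≈ 0.036
Since p ≈ 0.036 < α = 0.1, reject H0; the data support H1.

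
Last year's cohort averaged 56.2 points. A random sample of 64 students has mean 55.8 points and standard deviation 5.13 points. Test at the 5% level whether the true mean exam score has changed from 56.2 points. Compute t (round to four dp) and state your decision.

H0: μ = 56.2; H1: μ ≠ 56.2 (one-sample t-test, two-sided).
t = (x̄ − μ₀)/(s/√n) = (55.8 − 56.2)/(5.13/√64) = -0.6238
df = n − 1 = 63
Two-sided p-value ≈ 0.5350
Since p ≈ 0.5350 > α = 0.05, fail to reject H0; the evidence is not statistically significant.

t = -0.6238; fail to reject H0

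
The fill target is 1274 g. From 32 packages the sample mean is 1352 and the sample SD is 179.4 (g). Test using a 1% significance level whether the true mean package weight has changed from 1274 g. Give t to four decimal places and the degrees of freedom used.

H0: μ = 1274; H1: μ ≠ 1274 (one-sample t-test, two-sided).
t = (x̄ − μ₀)/(s/√n) = (1352 − 1274)/(179.4/√32) = 2.4595
df = n − 1 = 31
Two-sided p-value ≈ 0.020
Since p ≈ 0.020 > α = 0.01, fail to reject H0; the evidence is not statistically significant.

t = 2.4595, df = 31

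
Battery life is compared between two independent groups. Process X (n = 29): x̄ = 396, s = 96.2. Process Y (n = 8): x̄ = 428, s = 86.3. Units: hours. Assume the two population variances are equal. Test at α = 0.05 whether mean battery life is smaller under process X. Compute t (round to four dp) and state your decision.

Let group 1 = process X, group 2 = process Y. H0: μ_1 = μ_2; H1: μ_1 < μ_2 (two-sample pooled-variance t-test, left-tailed).
s_p² = [(29−1)·96.2² + (8−1)·86.3²]/(29+8−2) = 8893.09
t = (396 − 428)/√[8893.09·(1/29 + 1/8)] = -0.8497
df = n₁ + n₂ − 2 = 35
p-value = P(T ≤ -0.8497) ≈ 0.2006
Since p ≈ 0.2006 > α = 0.05, fail to reject H0; the data do not provide sufficient evidence against H0.

t = -0.8497; fail to reject H0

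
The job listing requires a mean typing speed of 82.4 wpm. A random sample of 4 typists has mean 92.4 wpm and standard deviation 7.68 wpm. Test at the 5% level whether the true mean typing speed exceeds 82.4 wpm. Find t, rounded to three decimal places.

H0: μ = 82.4; H1: μ > 82.4 (one-sample t-test, right-tailed).
t = (x̄ − μ₀)/(s/√n) = (92.4 − 82.4)/(7.68/√4) = 2.604
df = n − 1 = 3
p-value = P(T ≥ 2.604) ≈ 0.0400
Since p ≈ 0.0400 < α = 0.05, reject H0; the data support H1.

2.604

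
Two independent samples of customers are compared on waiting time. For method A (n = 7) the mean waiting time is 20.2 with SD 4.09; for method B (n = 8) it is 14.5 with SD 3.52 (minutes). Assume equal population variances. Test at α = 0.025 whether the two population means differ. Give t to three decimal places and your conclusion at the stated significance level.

t = 2.903; reject H0

Let group 1 = method A, group 2 = method B. H0: μ_1 = μ_2; H1: μ_1 ≠ μ_2 (two-sample pooled-variance t-test, two-sided).
s_p² = [(7−1)·4.09² + (8−1)·3.52²]/(7+8−2) = 14.3924
t = (20.2 − 14.5)/√[14.3924·(1/7 + 1/8)] = 2.903
df = n₁ + n₂ − 2 = 13
Two-sided p-value ≈ 0.0123
Since p ≈ 0.0123 < α = 0.025, reject H0; the data support H1.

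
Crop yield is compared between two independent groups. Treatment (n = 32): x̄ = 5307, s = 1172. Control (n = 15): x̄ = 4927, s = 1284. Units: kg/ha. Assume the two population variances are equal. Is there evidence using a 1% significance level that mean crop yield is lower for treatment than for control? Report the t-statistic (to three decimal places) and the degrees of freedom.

Let group 1 = treatment, group 2 = control. H0: μ_1 = μ_2; H1: μ_1 < μ_2 (two-sample pooled-variance t-test, left-tailed).
s_p² = [(32−1)·1172² + (15−1)·1284²]/(32+15−2) = 1459160
t = (5307 − 4927)/√[1459160·(1/32 + 1/15)] = 1.005
df = n₁ + n₂ − 2 = 45
p-value = P(T ≤ 1.005) ≈ 0.8399
Since p ≈ 0.8399 > α = 0.01, fail to reject H0; the data do not provide sufficient evidence against H0.

t = 1.005, df = 45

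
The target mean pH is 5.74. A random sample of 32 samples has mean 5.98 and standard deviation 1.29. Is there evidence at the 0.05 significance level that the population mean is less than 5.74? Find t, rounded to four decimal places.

1.0524

H0: μ = 5.74; H1: μ < 5.74 (one-sample t-test, left-tailed).
t = (x̄ − μ₀)/(s/√n) = (5.98 − 5.74)/(1.29/√32) = 1.0524
df = n − 1 = 31
p-value = P(T ≤ 1.0524) ≈ 0.850
Since p ≈ 0.850 > α = 0.05, fail to reject H0; the data do not provide sufficient evidence against H0.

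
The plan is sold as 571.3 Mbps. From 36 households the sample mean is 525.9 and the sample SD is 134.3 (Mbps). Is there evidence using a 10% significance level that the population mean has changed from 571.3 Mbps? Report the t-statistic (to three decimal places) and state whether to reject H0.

t = -2.028; reject H0

H0: μ = 571.3; H1: μ ≠ 571.3 (one-sample t-test, two-sided).
t = (x̄ − μ₀)/(s/√n) = (525.9 − 571.3)/(134.3/√36) = -2.028
df = n − 1 = 35
Two-sided p-value ≈ 0.0502
Since p ≈ 0.0502 < α = 0.1, reject H0; the data support H1.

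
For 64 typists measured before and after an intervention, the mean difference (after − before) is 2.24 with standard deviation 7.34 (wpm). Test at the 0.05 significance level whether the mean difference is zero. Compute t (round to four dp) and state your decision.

t = 2.4414; reject H0

H0: μ_d = 0; H1: μ_d ≠ 0 (paired t-test on the differences, two-sided).
t = d̄/(s_d/√n) = 2.24/(7.34/√64) = 2.4414
df = n − 1 = 63
Two-sided p-value ≈ 0.017
Since p ≈ 0.017 < α = 0.05, reject H0; the evidence is statistically significant.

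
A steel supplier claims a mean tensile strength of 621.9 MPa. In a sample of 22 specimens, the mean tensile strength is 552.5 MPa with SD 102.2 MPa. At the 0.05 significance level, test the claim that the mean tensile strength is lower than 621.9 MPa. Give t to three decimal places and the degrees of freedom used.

t = -3.185, df = 21

H0: μ = 621.9; H1: μ < 621.9 (one-sample t-test, left-tailed).
t = (x̄ − μ₀)/(s/√n) = (552.5 − 621.9)/(102.2/√22) = -3.185
df = n − 1 = 21
p-value = P(T ≤ -3.185) ≈ 0.002
Since p ≈ 0.002 < α = 0.05, reject H0; the data support H1.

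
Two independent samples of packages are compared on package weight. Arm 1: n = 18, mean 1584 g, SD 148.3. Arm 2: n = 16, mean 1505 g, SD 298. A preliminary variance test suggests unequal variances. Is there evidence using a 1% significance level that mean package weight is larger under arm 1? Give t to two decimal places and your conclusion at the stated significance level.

Let group 1 = arm 1, group 2 = arm 2. H0: μ_1 = μ_2; H1: μ_1 > μ_2 (Welch's two-sample t-test, right-tailed).
t = (x̄_1 − x̄_2)/√(s_1²/n_1 + s_2²/n_2) = (1584 − 1505)/√(148.3²/18 + 298²/16) = 0.96
Welch–Satterthwaite df ≈ 21.42
p-value = P(T ≥ 0.96) ≈ 0.1739
Since p ≈ 0.1739 > α = 0.01, fail to reject H0; the data do not provide sufficient evidence against H0.

t = 0.96; fail to reject H0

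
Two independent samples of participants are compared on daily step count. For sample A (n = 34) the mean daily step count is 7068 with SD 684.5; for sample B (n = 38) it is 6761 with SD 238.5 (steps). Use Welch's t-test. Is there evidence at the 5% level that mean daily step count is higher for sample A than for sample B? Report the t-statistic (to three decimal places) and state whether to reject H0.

Let group 1 = sample A, group 2 = sample B. H0: μ_1 = μ_2; H1: μ_1 > μ_2 (Welch's two-sample t-test, right-tailed).
t = (x̄_1 − x̄_2)/√(s_1²/n_1 + s_2²/n_2) = (7068 − 6761)/√(684.5²/34 + 238.5²/38) = 2.484
Welch–Satterthwaite df ≈ 40.14
p-value = P(T ≥ 2.484) ≈ 0.009
Since p ≈ 0.009 < α = 0.05, reject H0; the evidence is statistically significant.

t = 2.484; reject H0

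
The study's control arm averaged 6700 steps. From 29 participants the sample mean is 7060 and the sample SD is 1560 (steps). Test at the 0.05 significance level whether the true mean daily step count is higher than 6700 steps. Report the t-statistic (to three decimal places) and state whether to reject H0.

H0: μ = 6700; H1: μ > 6700 (one-sample t-test, right-tailed).
t = (x̄ − μ₀)/(s/√n) = (7060 − 6700)/(1560/√29) = 1.243
df = n − 1 = 28
p-value = P(T ≥ 1.243) ≈ 0.112
Since p ≈ 0.112 > α = 0.05, fail to reject H0; the evidence is not statistically significant.

t = 1.243; fail to reject H0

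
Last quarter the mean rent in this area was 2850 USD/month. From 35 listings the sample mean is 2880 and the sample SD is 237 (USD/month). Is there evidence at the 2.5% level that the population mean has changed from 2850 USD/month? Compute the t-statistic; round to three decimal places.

0.749

H0: μ = 2850; H1: μ ≠ 2850 (one-sample t-test, two-sided).
t = (x̄ − μ₀)/(s/√n) = (2880 − 2850)/(237/√35) = 0.749
df = n − 1 = 34
Two-sided p-value ≈ 0.4591
Since p ≈ 0.4591 > α = 0.025, fail to reject H0; the evidence is not statistically significant.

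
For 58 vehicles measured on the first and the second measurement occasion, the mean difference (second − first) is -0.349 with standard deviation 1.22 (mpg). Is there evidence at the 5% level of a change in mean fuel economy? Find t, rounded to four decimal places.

-2.1786

H0: μ_d = 0; H1: μ_d ≠ 0 (paired t-test on the differences, two-sided).
t = d̄/(s_d/√n) = -0.349/(1.22/√58) = -2.1786
df = n − 1 = 57
Two-sided p-value ≈ 0.0335
Since p ≈ 0.0335 < α = 0.05, reject H0; the evidence is statistically significant.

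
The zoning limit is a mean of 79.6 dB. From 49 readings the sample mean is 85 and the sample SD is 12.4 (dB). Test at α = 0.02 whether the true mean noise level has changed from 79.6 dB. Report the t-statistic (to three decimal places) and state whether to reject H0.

t = 3.048; reject H0

H0: μ = 79.6; H1: μ ≠ 79.6 (one-sample t-test, two-sided).
t = (x̄ − μ₀)/(s/√n) = (85 − 79.6)/(12.4/√49) = 3.048
df = n − 1 = 48
Two-sided p-value ≈ 0.0037
Since p ≈ 0.0037 < α = 0.02, reject H0; the evidence is statistically significant.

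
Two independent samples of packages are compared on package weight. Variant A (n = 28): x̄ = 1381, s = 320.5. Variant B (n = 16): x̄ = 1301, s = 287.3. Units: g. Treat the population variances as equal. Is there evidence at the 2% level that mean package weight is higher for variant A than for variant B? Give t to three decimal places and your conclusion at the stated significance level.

t = 0.826; fail to reject H0

Let group 1 = variant A, group 2 = variant B. H0: μ_1 = μ_2; H1: μ_1 > μ_2 (two-sample pooled-variance t-test, right-tailed).
s_p² = [(28−1)·320.5² + (16−1)·287.3²]/(28+16−2) = 95513.5
t = (1381 − 1301)/√[95513.5·(1/28 + 1/16)] = 0.826
df = n₁ + n₂ − 2 = 42
p-value = P(T ≥ 0.826) ≈ 0.207
Since p ≈ 0.207 > α = 0.02, fail to reject H0; the evidence is not statistically significant.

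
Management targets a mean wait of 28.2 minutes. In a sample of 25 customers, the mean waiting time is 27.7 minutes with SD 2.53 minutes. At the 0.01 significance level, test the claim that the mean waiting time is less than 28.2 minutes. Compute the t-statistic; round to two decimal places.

H0: μ = 28.2; H1: μ < 28.2 (one-sample t-test, left-tailed).
t = (x̄ − μ₀)/(s/√n) = (27.7 − 28.2)/(2.53/√25) = -0.99
df = n − 1 = 24
p-value = P(T ≤ -0.99) ≈ 0.1665
Since p ≈ 0.1665 > α = 0.01, fail to reject H0; the data do not provide sufficient evidence against H0.

-0.99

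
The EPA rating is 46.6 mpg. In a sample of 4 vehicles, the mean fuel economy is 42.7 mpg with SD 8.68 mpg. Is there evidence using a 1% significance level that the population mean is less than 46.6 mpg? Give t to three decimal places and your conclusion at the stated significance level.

t = -0.899; fail to reject H0

H0: μ = 46.6; H1: μ < 46.6 (one-sample t-test, left-tailed).
t = (x̄ − μ₀)/(s/√n) = (42.7 − 46.6)/(8.68/√4) = -0.899
df = n − 1 = 3
p-value = P(T ≤ -0.899) ≈ 0.218
Since p ≈ 0.218 > α = 0.01, fail to reject H0; the data do not provide sufficient evidence against H0.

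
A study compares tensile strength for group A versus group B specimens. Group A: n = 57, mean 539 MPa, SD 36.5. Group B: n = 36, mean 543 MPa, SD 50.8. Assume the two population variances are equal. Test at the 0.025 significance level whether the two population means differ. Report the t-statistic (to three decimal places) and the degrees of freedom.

t = -0.441, df = 91

Let group 1 = group A, group 2 = group B. H0: μ_1 = μ_2; H1: μ_1 ≠ μ_2 (two-sample pooled-variance t-test, two-sided).
s_p² = [(57−1)·36.5² + (36−1)·50.8²]/(57+36−2) = 1812.4
t = (539 − 543)/√[1812.4·(1/57 + 1/36)] = -0.441
df = n₁ + n₂ − 2 = 91
Two-sided p-value ≈ 0.660
Since p ≈ 0.660 > α = 0.025, fail to reject H0; the evidence is not statistically significant.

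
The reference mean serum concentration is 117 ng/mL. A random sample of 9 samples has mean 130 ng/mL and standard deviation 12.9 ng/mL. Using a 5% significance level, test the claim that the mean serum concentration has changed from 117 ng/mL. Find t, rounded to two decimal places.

3.02

H0: μ = 117; H1: μ ≠ 117 (one-sample t-test, two-sided).
t = (x̄ − μ₀)/(s/√n) = (130 − 117)/(12.9/√9) = 3.02
df = n − 1 = 8
Two-sided p-value ≈ 0.016
Since p ≈ 0.016 < α = 0.05, reject H0; the data support H1.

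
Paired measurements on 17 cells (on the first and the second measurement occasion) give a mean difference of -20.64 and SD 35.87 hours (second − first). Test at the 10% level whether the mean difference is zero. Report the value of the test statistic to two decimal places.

H0: μ_d = 0; H1: μ_d ≠ 0 (paired t-test on the differences, two-sided).
t = d̄/(s_d/√n) = -20.64/(35.87/√17) = -2.37
df = n − 1 = 16
Two-sided p-value ≈ 0.0305
Since p ≈ 0.0305 < α = 0.1, reject H0; the data support H1.

-2.37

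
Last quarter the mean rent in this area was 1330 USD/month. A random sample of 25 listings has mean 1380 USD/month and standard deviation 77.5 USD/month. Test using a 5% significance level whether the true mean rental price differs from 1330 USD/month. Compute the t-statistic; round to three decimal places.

H0: μ = 1330; H1: μ ≠ 1330 (one-sample t-test, two-sided).
t = (x̄ − μ₀)/(s/√n) = (1380 − 1330)/(77.5/√25) = 3.226
df = n − 1 = 24
Two-sided p-value ≈ 0.0036
Since p ≈ 0.0036 < α = 0.05, reject H0; the data support H1.

3.226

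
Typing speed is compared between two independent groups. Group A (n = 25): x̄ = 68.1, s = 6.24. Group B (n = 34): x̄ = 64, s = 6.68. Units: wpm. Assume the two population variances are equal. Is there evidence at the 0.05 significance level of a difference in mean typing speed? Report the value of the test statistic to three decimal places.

Let group 1 = group A, group 2 = group B. H0: μ_1 = μ_2; H1: μ_1 ≠ μ_2 (two-sample pooled-variance t-test, two-sided).
s_p² = [(25−1)·6.24² + (34−1)·6.68²]/(25+34−2) = 42.2288
t = (68.1 − 64)/√[42.2288·(1/25 + 1/34)] = 2.395
df = n₁ + n₂ − 2 = 57
Two-sided p-value ≈ 0.020
Since p ≈ 0.020 < α = 0.05, reject H0; the evidence is statistically significant.

2.395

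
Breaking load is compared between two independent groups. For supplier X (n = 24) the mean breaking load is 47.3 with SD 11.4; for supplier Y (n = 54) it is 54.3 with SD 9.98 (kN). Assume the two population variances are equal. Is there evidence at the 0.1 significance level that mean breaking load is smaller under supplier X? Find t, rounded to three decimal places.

-2.736

Let group 1 = supplier X, group 2 = supplier Y. H0: μ_1 = μ_2; H1: μ_1 < μ_2 (two-sample pooled-variance t-test, left-tailed).
s_p² = [(24−1)·11.4² + (54−1)·9.98²]/(24+54−2) = 108.788
t = (47.3 − 54.3)/√[108.788·(1/24 + 1/54)] = -2.736
df = n₁ + n₂ − 2 = 76
p-value = P(T ≤ -2.736) ≈ 0.0039
Since p ≈ 0.0039 < α = 0.1, reject H0; the data support H1.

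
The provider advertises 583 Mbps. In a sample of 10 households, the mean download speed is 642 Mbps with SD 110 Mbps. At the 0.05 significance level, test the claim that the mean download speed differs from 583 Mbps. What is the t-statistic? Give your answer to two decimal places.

1.70

H0: μ = 583; H1: μ ≠ 583 (one-sample t-test, two-sided).
t = (x̄ − μ₀)/(s/√n) = (642 − 583)/(110/√10) = 1.70
df = n − 1 = 9
Two-sided p-value ≈ 0.1241
Since p ≈ 0.1241 > α = 0.05, fail to reject H0; the evidence is not statistically significant.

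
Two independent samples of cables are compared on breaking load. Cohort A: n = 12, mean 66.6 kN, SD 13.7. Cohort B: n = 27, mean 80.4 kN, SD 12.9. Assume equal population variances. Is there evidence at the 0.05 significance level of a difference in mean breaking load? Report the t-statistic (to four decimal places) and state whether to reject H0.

t = -3.0264; reject H0

Let group 1 = cohort A, group 2 = cohort B. H0: μ_1 = μ_2; H1: μ_1 ≠ μ_2 (two-sample pooled-variance t-test, two-sided).
s_p² = [(12−1)·13.7² + (27−1)·12.9²]/(12+27−2) = 172.736
t = (66.6 − 80.4)/√[172.736·(1/12 + 1/27)] = -3.0264
df = n₁ + n₂ − 2 = 37
Two-sided p-value ≈ 0.0045
Since p ≈ 0.0045 < α = 0.05, reject H0; the data support H1.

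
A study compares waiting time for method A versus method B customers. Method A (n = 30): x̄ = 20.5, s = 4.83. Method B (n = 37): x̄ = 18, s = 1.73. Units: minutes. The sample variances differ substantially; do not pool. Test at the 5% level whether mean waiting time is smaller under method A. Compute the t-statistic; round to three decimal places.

Let group 1 = method A, group 2 = method B. H0: μ_1 = μ_2; H1: μ_1 < μ_2 (Welch's two-sample t-test, left-tailed).
t = (x̄_1 − x̄_2)/√(s_1²/n_1 + s_2²/n_2) = (20.5 − 18)/√(4.83²/30 + 1.73²/37) = 2.698
Welch–Satterthwaite df ≈ 35.04
p-value = P(T ≤ 2.698) ≈ 0.9947
Since p ≈ 0.9947 > α = 0.05, fail to reject H0; the evidence is not statistically significant.

2.698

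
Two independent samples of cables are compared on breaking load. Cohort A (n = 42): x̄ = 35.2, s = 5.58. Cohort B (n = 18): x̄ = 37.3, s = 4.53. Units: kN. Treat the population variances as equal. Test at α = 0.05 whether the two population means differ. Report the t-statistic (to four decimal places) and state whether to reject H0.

Let group 1 = cohort A, group 2 = cohort B. H0: μ_1 = μ_2; H1: μ_1 ≠ μ_2 (two-sample pooled-variance t-test, two-sided).
s_p² = [(42−1)·5.58² + (18−1)·4.53²]/(42+18−2) = 28.025
t = (35.2 − 37.3)/√[28.025·(1/42 + 1/18)] = -1.4081
df = n₁ + n₂ − 2 = 58
Two-sided p-value ≈ 0.164
Since p ≈ 0.164 > α = 0.05, fail to reject H0; the data do not provide sufficient evidence against H0.

t = -1.4081; fail to reject H0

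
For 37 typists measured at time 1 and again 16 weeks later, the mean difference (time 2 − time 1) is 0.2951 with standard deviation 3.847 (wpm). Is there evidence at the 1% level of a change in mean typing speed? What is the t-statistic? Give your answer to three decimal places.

H0: μ_d = 0; H1: μ_d ≠ 0 (paired t-test on the differences, two-sided).
t = d̄/(s_d/√n) = 0.2951/(3.847/√37) = 0.467
df = n − 1 = 36
Two-sided p-value ≈ 0.644
Since p ≈ 0.644 > α = 0.01, fail to reject H0; the data do not provide sufficient evidence against H0.

0.467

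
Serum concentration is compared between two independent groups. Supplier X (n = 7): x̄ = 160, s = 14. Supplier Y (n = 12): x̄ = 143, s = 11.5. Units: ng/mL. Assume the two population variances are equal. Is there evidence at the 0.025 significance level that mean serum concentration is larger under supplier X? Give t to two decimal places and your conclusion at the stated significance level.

Let group 1 = supplier X, group 2 = supplier Y. H0: μ_1 = μ_2; H1: μ_1 > μ_2 (two-sample pooled-variance t-test, right-tailed).
s_p² = [(7−1)·14² + (12−1)·11.5²]/(7+12−2) = 154.75
t = (160 − 143)/√[154.75·(1/7 + 1/12)] = 2.87
df = n₁ + n₂ − 2 = 17
p-value = P(T ≥ 2.87) ≈ 0.0053
Since p ≈ 0.0053 < α = 0.025, reject H0; the data support H1.

t = 2.87; reject H0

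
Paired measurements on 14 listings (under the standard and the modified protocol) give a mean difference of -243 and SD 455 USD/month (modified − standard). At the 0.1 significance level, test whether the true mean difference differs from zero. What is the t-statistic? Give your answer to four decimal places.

-1.9983

H0: μ_d = 0; H1: μ_d ≠ 0 (paired t-test on the differences, two-sided).
t = d̄/(s_d/√n) = -243/(455/√14) = -1.9983
df = n − 1 = 13
Two-sided p-value ≈ 0.0670
Since p ≈ 0.0670 < α = 0.1, reject H0; the data support H1.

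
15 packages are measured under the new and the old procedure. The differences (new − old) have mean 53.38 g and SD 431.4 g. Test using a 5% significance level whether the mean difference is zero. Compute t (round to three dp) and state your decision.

H0: μ_d = 0; H1: μ_d ≠ 0 (paired t-test on the differences, two-sided).
t = d̄/(s_d/√n) = 53.38/(431.4/√15) = 0.479
df = n − 1 = 14
Two-sided p-value ≈ 0.639
Since p ≈ 0.639 > α = 0.05, fail to reject H0; the evidence is not statistically significant.

t = 0.479; fail to reject H0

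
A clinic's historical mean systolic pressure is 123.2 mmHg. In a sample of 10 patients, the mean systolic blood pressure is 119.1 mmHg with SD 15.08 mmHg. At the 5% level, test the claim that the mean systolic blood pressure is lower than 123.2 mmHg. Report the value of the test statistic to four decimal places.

H0: μ = 123.2; H1: μ < 123.2 (one-sample t-test, left-tailed).
t = (x̄ − μ₀)/(s/√n) = (119.1 − 123.2)/(15.08/√10) = -0.8598
df = n − 1 = 9
p-value = P(T ≤ -0.8598) ≈ 0.206
Since p ≈ 0.206 > α = 0.05, fail to reject H0; the evidence is not statistically significant.

-0.8598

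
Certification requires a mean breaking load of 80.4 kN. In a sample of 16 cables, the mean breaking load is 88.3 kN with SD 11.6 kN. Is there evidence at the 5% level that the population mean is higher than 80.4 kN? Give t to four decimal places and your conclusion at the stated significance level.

t = 2.7241; reject H0

H0: μ = 80.4; H1: μ > 80.4 (one-sample t-test, right-tailed).
t = (x̄ − μ₀)/(s/√n) = (88.3 − 80.4)/(11.6/√16) = 2.7241
df = n − 1 = 15
p-value = P(T ≥ 2.7241) ≈ 0.0078
Since p ≈ 0.0078 < α = 0.05, reject H0; the evidence is statistically significant.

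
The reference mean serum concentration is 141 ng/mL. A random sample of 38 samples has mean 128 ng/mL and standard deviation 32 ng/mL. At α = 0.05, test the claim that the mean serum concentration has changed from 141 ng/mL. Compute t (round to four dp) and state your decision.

t = -2.5043; reject H0

H0: μ = 141; H1: μ ≠ 141 (one-sample t-test, two-sided).
t = (x̄ − μ₀)/(s/√n) = (128 − 141)/(32/√38) = -2.5043
df = n − 1 = 37
Two-sided p-value ≈ 0.017
Since p ≈ 0.017 < α = 0.05, reject H0; the evidence is statistically significant.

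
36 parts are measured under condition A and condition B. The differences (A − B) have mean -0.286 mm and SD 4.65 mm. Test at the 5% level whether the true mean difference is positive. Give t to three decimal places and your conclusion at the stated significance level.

H0: μ_d = 0; H1: μ_d > 0 (paired t-test on the differences, right-tailed).
t = d̄/(s_d/√n) = -0.286/(4.65/√36) = -0.369
df = n − 1 = 35
p-value = P(T ≥ -0.369) ≈ 0.643
Since p ≈ 0.643 > α = 0.05, fail to reject H0; the evidence is not statistically significant.

t = -0.369; fail to reject H0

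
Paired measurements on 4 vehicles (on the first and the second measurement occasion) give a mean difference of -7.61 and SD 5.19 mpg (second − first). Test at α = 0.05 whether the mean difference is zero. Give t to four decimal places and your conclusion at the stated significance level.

t = -2.9326; fail to reject H0

H0: μ_d = 0; H1: μ_d ≠ 0 (paired t-test on the differences, two-sided).
t = d̄/(s_d/√n) = -7.61/(5.19/√4) = -2.9326
df = n − 1 = 3
Two-sided p-value ≈ 0.0609
Since p ≈ 0.0609 > α = 0.05, fail to reject H0; the data do not provide sufficient evidence against H0.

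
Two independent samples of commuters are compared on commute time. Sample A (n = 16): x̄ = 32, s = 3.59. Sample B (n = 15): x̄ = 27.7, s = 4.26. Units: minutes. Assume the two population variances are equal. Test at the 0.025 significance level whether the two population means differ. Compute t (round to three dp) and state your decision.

t = 3.046; reject H0

Let group 1 = sample A, group 2 = sample B. H0: μ_1 = μ_2; H1: μ_1 ≠ μ_2 (two-sample pooled-variance t-test, two-sided).
s_p² = [(16−1)·3.59² + (15−1)·4.26²]/(16+15−2) = 15.4272
t = (32 − 27.7)/√[15.4272·(1/16 + 1/15)] = 3.046
df = n₁ + n₂ − 2 = 29
Two-sided p-value ≈ 0.0049
Since p ≈ 0.0049 < α = 0.025, reject H0; the evidence is statistically significant.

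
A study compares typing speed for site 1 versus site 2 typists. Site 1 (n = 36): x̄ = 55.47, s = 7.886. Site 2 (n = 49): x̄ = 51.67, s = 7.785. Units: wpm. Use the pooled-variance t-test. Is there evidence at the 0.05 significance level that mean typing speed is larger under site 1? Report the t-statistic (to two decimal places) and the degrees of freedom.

t = 2.21, df = 83

Let group 1 = site 1, group 2 = site 2. H0: μ_1 = μ_2; H1: μ_1 > μ_2 (two-sample pooled-variance t-test, right-tailed).
s_p² = [(36−1)·7.886² + (49−1)·7.785²]/(36+49−2) = 61.2737
t = (55.47 − 51.67)/√[61.2737·(1/36 + 1/49)] = 2.21
df = n₁ + n₂ − 2 = 83
p-value = P(T ≥ 2.21) ≈ 0.0149
Since p ≈ 0.0149 < α = 0.05, reject H0; the evidence is statistically significant.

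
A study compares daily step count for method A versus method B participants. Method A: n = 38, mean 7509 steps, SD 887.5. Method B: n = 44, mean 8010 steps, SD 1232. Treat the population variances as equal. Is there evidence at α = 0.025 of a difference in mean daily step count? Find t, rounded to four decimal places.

-2.0825

Let group 1 = method A, group 2 = method B. H0: μ_1 = μ_2; H1: μ_1 ≠ μ_2 (two-sample pooled-variance t-test, two-sided).
s_p² = [(38−1)·887.5² + (44−1)·1232²]/(38+44−2) = 1180120
t = (7509 − 8010)/√[1180120·(1/38 + 1/44)] = -2.0825
df = n₁ + n₂ − 2 = 80
Two-sided p-value ≈ 0.0405
Since p ≈ 0.0405 > α = 0.025, fail to reject H0; the evidence is not statistically significant.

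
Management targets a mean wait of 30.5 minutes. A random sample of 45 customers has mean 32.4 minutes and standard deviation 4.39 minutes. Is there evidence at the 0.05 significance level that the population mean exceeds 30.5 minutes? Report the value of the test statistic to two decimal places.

H0: μ = 30.5; H1: μ > 30.5 (one-sample t-test, right-tailed).
t = (x̄ − μ₀)/(s/√n) = (32.4 − 30.5)/(4.39/√45) = 2.90
df = n − 1 = 44
p-value = P(T ≥ 2.90) ≈ 0.003
Since p ≈ 0.003 < α = 0.05, reject H0; the evidence is statistically significant.

2.90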